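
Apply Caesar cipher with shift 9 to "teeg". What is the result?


Caesar cipher: shift "teeg" by 9
  't' (pos 19) + 9 = pos 2 = 'c'
  'e' (pos 4) + 9 = pos 13 = 'n'
  'e' (pos 4) + 9 = pos 13 = 'n'
  'g' (pos 6) + 9 = pos 15 = 'p'
Result: cnnp

cnnp


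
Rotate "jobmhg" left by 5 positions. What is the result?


Input: "jobmhg", rotate left by 5
First 5 characters: "jobmh"
Remaining characters: "g"
Concatenate remaining + first: "g" + "jobmh" = "gjobmh"

gjobmh


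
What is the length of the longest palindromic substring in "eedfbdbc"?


Input: "eedfbdbc"
Checking substrings for palindromes:
  [4:7] "bdb" (len 3) => palindrome
  [0:2] "ee" (len 2) => palindrome
Longest palindromic substring: "bdb" with length 3

3


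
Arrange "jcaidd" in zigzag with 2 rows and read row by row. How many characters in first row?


Zigzag "jcaidd" into 2 rows:
Placing characters:
  'j' => row 0
  'c' => row 1
  'a' => row 0
  'i' => row 1
  'd' => row 0
  'd' => row 1
Rows:
  Row 0: "jad"
  Row 1: "cid"
First row length: 3

3


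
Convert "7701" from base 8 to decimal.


Input: "7701" in base 8
Positional expansion:
  Digit '7' (value 7) x 8^3 = 3584
  Digit '7' (value 7) x 8^2 = 448
  Digit '0' (value 0) x 8^1 = 0
  Digit '1' (value 1) x 8^0 = 1
Sum = 4033

4033


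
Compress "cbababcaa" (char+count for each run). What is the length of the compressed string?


Input: cbababcaa
Runs:
  'c' x 1 => "c1"
  'b' x 1 => "b1"
  'a' x 1 => "a1"
  'b' x 1 => "b1"
  'a' x 1 => "a1"
  'b' x 1 => "b1"
  'c' x 1 => "c1"
  'a' x 2 => "a2"
Compressed: "c1b1a1b1a1b1c1a2"
Compressed length: 16

16


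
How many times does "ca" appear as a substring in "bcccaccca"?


Searching for "ca" in "bcccaccca"
Scanning each position:
  Position 0: "bc" => no
  Position 1: "cc" => no
  Position 2: "cc" => no
  Position 3: "ca" => MATCH
  Position 4: "ac" => no
  Position 5: "cc" => no
  Position 6: "cc" => no
  Position 7: "ca" => MATCH
Total occurrences: 2

2


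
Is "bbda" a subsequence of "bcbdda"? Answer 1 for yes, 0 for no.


Check if "bbda" is a subsequence of "bcbdda"
Greedy scan:
  Position 0 ('b'): matches sub[0] = 'b'
  Position 1 ('c'): no match needed
  Position 2 ('b'): matches sub[1] = 'b'
  Position 3 ('d'): matches sub[2] = 'd'
  Position 4 ('d'): no match needed
  Position 5 ('a'): matches sub[3] = 'a'
All 4 characters matched => is a subsequence

1


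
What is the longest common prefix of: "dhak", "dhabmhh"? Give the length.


Words: dhak, dhabmhh
  Position 0: all 'd' => match
  Position 1: all 'h' => match
  Position 2: all 'a' => match
  Position 3: ('k', 'b') => mismatch, stop
LCP = "dha" (length 3)

3


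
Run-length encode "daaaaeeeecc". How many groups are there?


Input: daaaaeeeecc
Scanning for consecutive runs:
  Group 1: 'd' x 1 (positions 0-0)
  Group 2: 'a' x 4 (positions 1-4)
  Group 3: 'e' x 4 (positions 5-8)
  Group 4: 'c' x 2 (positions 9-10)
Total groups: 4

4


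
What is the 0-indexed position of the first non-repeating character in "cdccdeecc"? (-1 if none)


Input: cdccdeecc
Character frequencies:
  'c': 5
  'd': 2
  'e': 2
Scanning left to right for freq == 1:
  Position 0 ('c'): freq=5, skip
  Position 1 ('d'): freq=2, skip
  Position 2 ('c'): freq=5, skip
  Position 3 ('c'): freq=5, skip
  Position 4 ('d'): freq=2, skip
  Position 5 ('e'): freq=2, skip
  Position 6 ('e'): freq=2, skip
  Position 7 ('c'): freq=5, skip
  Position 8 ('c'): freq=5, skip
  No unique character found => answer = -1

-1


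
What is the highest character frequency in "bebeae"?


Input: bebeae
Character counts:
  'a': 1
  'b': 2
  'e': 3
Maximum frequency: 3

3


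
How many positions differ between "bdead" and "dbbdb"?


Comparing "bdead" and "dbbdb" position by position:
  Position 0: 'b' vs 'd' => DIFFER
  Position 1: 'd' vs 'b' => DIFFER
  Position 2: 'e' vs 'b' => DIFFER
  Position 3: 'a' vs 'd' => DIFFER
  Position 4: 'd' vs 'b' => DIFFER
Positions that differ: 5

5


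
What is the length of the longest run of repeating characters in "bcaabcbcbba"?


Input: "bcaabcbcbba"
Scanning for longest run:
  Position 1 ('c'): new char, reset run to 1
  Position 2 ('a'): new char, reset run to 1
  Position 3 ('a'): continues run of 'a', length=2
  Position 4 ('b'): new char, reset run to 1
  Position 5 ('c'): new char, reset run to 1
  Position 6 ('b'): new char, reset run to 1
  Position 7 ('c'): new char, reset run to 1
  Position 8 ('b'): new char, reset run to 1
  Position 9 ('b'): continues run of 'b', length=2
  Position 10 ('a'): new char, reset run to 1
Longest run: 'a' with length 2

2


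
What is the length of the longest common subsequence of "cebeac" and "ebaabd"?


LCS of "cebeac" and "ebaabd"
DP table:
           e    b    a    a    b    d
      0    0    0    0    0    0    0
  c   0    0    0    0    0    0    0
  e   0    1    1    1    1    1    1
  b   0    1    2    2    2    2    2
  e   0    1    2    2    2    2    2
  a   0    1    2    3    3    3    3
  c   0    1    2    3    3    3    3
LCS length = dp[6][6] = 3

3


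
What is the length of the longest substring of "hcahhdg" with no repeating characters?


Input: "hcahhdg"
Sliding window (track last position of each char):
  Position 0 ('h'): window [0,0] length 1 -- new best
  Position 1 ('c'): window [0,1] length 2 -- new best
  Position 2 ('a'): window [0,2] length 3 -- new best
  Position 3 ('h'): repeat (last at 0), move window start to 1
  Position 3 ('h'): window [1,3] length 3
  Position 4 ('h'): repeat (last at 3), move window start to 4
  Position 4 ('h'): window [4,4] length 1
  Position 5 ('d'): window [4,5] length 2
  Position 6 ('g'): window [4,6] length 3
Longest substring with no repeats: "hca" with length 3

3


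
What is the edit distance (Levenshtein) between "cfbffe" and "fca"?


Computing edit distance: "cfbffe" -> "fca"
DP table:
           f    c    a
      0    1    2    3
  c   1    1    1    2
  f   2    1    2    2
  b   3    2    2    3
  f   4    3    3    3
  f   5    4    4    4
  e   6    5    5    5
Edit distance = dp[6][3] = 5

5


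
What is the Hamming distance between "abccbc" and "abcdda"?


Comparing "abccbc" and "abcdda" position by position:
  Position 0: 'a' vs 'a' => same
  Position 1: 'b' vs 'b' => same
  Position 2: 'c' vs 'c' => same
  Position 3: 'c' vs 'd' => differ
  Position 4: 'b' vs 'd' => differ
  Position 5: 'c' vs 'a' => differ
Total differences (Hamming distance): 3

3


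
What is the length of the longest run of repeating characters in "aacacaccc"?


Input: "aacacaccc"
Scanning for longest run:
  Position 1 ('a'): continues run of 'a', length=2
  Position 2 ('c'): new char, reset run to 1
  Position 3 ('a'): new char, reset run to 1
  Position 4 ('c'): new char, reset run to 1
  Position 5 ('a'): new char, reset run to 1
  Position 6 ('c'): new char, reset run to 1
  Position 7 ('c'): continues run of 'c', length=2
  Position 8 ('c'): continues run of 'c', length=3
Longest run: 'c' with length 3

3


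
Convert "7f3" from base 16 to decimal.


Input: "7f3" in base 16
Positional expansion:
  Digit '7' (value 7) x 16^2 = 1792
  Digit 'f' (value 15) x 16^1 = 240
  Digit '3' (value 3) x 16^0 = 3
Sum = 2035

2035


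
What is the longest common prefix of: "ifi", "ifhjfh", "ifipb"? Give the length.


Words: ifi, ifhjfh, ifipb
  Position 0: all 'i' => match
  Position 1: all 'f' => match
  Position 2: ('i', 'h', 'i') => mismatch, stop
LCP = "if" (length 2)

2


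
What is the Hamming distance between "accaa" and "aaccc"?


Comparing "accaa" and "aaccc" position by position:
  Position 0: 'a' vs 'a' => same
  Position 1: 'c' vs 'a' => differ
  Position 2: 'c' vs 'c' => same
  Position 3: 'a' vs 'c' => differ
  Position 4: 'a' vs 'c' => differ
Total differences (Hamming distance): 3

3


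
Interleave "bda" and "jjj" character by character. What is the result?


Interleaving "bda" and "jjj":
  Position 0: 'b' from first, 'j' from second => "bj"
  Position 1: 'd' from first, 'j' from second => "dj"
  Position 2: 'a' from first, 'j' from second => "aj"
Result: bjdjaj

bjdjaj


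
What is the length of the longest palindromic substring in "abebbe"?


Input: "abebbe"
Checking substrings for palindromes:
  [2:6] "ebbe" (len 4) => palindrome
  [1:4] "beb" (len 3) => palindrome
  [3:5] "bb" (len 2) => palindrome
Longest palindromic substring: "ebbe" with length 4

4


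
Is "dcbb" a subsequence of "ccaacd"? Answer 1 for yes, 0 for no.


Check if "dcbb" is a subsequence of "ccaacd"
Greedy scan:
  Position 0 ('c'): no match needed
  Position 1 ('c'): no match needed
  Position 2 ('a'): no match needed
  Position 3 ('a'): no match needed
  Position 4 ('c'): no match needed
  Position 5 ('d'): matches sub[0] = 'd'
Only matched 1/4 characters => not a subsequence

0


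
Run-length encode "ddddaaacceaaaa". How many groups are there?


Input: ddddaaacceaaaa
Scanning for consecutive runs:
  Group 1: 'd' x 4 (positions 0-3)
  Group 2: 'a' x 3 (positions 4-6)
  Group 3: 'c' x 2 (positions 7-8)
  Group 4: 'e' x 1 (positions 9-9)
  Group 5: 'a' x 4 (positions 10-13)
Total groups: 5

5


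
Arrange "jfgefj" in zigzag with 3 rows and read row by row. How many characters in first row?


Zigzag "jfgefj" into 3 rows:
Placing characters:
  'j' => row 0
  'f' => row 1
  'g' => row 2
  'e' => row 1
  'f' => row 0
  'j' => row 1
Rows:
  Row 0: "jf"
  Row 1: "fej"
  Row 2: "g"
First row length: 2

2


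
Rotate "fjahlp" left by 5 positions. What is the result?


Input: "fjahlp", rotate left by 5
First 5 characters: "fjahl"
Remaining characters: "p"
Concatenate remaining + first: "p" + "fjahl" = "pfjahl"

pfjahl


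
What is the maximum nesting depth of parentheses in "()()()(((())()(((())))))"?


Input: "()()()(((())()(((())))))"
Tracking depth:
  Position 0 '(': depth becomes 1
  Position 1 ')': depth becomes 0
  Position 2 '(': depth becomes 1
  Position 3 ')': depth becomes 0
  Position 4 '(': depth becomes 1
  Position 5 ')': depth becomes 0
  Position 6 '(': depth becomes 1
  Position 7 '(': depth becomes 2
  Position 8 '(': depth becomes 3
  Position 9 '(': depth becomes 4
  Position 10 ')': depth becomes 3
  Position 11 ')': depth becomes 2
  Position 12 '(': depth becomes 3
  Position 13 ')': depth becomes 2
  Position 14 '(': depth becomes 3
  Position 15 '(': depth becomes 4
  Position 16 '(': depth becomes 5
  Position 17 '(': depth becomes 6
  Position 18 ')': depth becomes 5
  Position 19 ')': depth becomes 4
  Position 20 ')': depth becomes 3
  Position 21 ')': depth becomes 2
  Position 22 ')': depth becomes 1
  Position 23 ')': depth becomes 0
Maximum depth reached: 6

6


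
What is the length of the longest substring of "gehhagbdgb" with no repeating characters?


Input: "gehhagbdgb"
Sliding window (track last position of each char):
  Position 0 ('g'): window [0,0] length 1 -- new best
  Position 1 ('e'): window [0,1] length 2 -- new best
  Position 2 ('h'): window [0,2] length 3 -- new best
  Position 3 ('h'): repeat (last at 2), move window start to 3
  Position 3 ('h'): window [3,3] length 1
  Position 4 ('a'): window [3,4] length 2
  Position 5 ('g'): window [3,5] length 3
  Position 6 ('b'): window [3,6] length 4 -- new best
  Position 7 ('d'): window [3,7] length 5 -- new best
  Position 8 ('g'): repeat (last at 5), move window start to 6
  Position 8 ('g'): window [6,8] length 3
  Position 9 ('b'): repeat (last at 6), move window start to 7
  Position 9 ('b'): window [7,9] length 3
Longest substring with no repeats: "hagbd" with length 5

5


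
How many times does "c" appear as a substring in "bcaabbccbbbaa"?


Searching for "c" in "bcaabbccbbbaa"
Scanning each position:
  Position 0: "b" => no
  Position 1: "c" => MATCH
  Position 2: "a" => no
  Position 3: "a" => no
  Position 4: "b" => no
  Position 5: "b" => no
  Position 6: "c" => MATCH
  Position 7: "c" => MATCH
  Position 8: "b" => no
  Position 9: "b" => no
  Position 10: "b" => no
  Position 11: "a" => no
  Position 12: "a" => no
Total occurrences: 3

3


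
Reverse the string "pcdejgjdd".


Input: pcdejgjdd
Reading characters right to left:
  Position 8: 'd'
  Position 7: 'd'
  Position 6: 'j'
  Position 5: 'g'
  Position 4: 'j'
  Position 3: 'e'
  Position 2: 'd'
  Position 1: 'c'
  Position 0: 'p'
Reversed: ddjgjedcp

ddjgjedcp


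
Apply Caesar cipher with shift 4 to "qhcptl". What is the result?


Caesar cipher: shift "qhcptl" by 4
  'q' (pos 16) + 4 = pos 20 = 'u'
  'h' (pos 7) + 4 = pos 11 = 'l'
  'c' (pos 2) + 4 = pos 6 = 'g'
  'p' (pos 15) + 4 = pos 19 = 't'
  't' (pos 19) + 4 = pos 23 = 'x'
  'l' (pos 11) + 4 = pos 15 = 'p'
Result: ulgtxp

ulgtxp


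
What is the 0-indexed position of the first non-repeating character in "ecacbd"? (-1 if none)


Input: ecacbd
Character frequencies:
  'a': 1
  'b': 1
  'c': 2
  'd': 1
  'e': 1
Scanning left to right for freq == 1:
  Position 0 ('e'): unique! => answer = 0

0


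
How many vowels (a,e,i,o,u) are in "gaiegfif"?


Input: gaiegfif
Checking each character:
  'g' at position 0: consonant
  'a' at position 1: vowel (running total: 1)
  'i' at position 2: vowel (running total: 2)
  'e' at position 3: vowel (running total: 3)
  'g' at position 4: consonant
  'f' at position 5: consonant
  'i' at position 6: vowel (running total: 4)
  'f' at position 7: consonant
Total vowels: 4

4


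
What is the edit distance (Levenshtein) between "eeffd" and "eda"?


Computing edit distance: "eeffd" -> "eda"
DP table:
           e    d    a
      0    1    2    3
  e   1    0    1    2
  e   2    1    1    2
  f   3    2    2    2
  f   4    3    3    3
  d   5    4    3    4
Edit distance = dp[5][3] = 4

4


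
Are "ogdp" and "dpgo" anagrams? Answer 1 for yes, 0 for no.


Strings: "ogdp", "dpgo"
Sorted first:  dgop
Sorted second: dgop
Sorted forms match => anagrams

1


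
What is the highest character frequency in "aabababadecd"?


Input: aabababadecd
Character counts:
  'a': 5
  'b': 3
  'c': 1
  'd': 2
  'e': 1
Maximum frequency: 5

5


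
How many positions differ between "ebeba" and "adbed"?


Comparing "ebeba" and "adbed" position by position:
  Position 0: 'e' vs 'a' => DIFFER
  Position 1: 'b' vs 'd' => DIFFER
  Position 2: 'e' vs 'b' => DIFFER
  Position 3: 'b' vs 'e' => DIFFER
  Position 4: 'a' vs 'd' => DIFFER
Positions that differ: 5

5


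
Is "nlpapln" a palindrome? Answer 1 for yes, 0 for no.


Input: nlpapln
Reversed: nlpapln
  Compare pos 0 ('n') with pos 6 ('n'): match
  Compare pos 1 ('l') with pos 5 ('l'): match
  Compare pos 2 ('p') with pos 4 ('p'): match
Result: palindrome

1


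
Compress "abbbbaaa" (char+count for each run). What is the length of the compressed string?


Input: abbbbaaa
Runs:
  'a' x 1 => "a1"
  'b' x 4 => "b4"
  'a' x 3 => "a3"
Compressed: "a1b4a3"
Compressed length: 6

6


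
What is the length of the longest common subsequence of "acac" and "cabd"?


LCS of "acac" and "cabd"
DP table:
           c    a    b    d
      0    0    0    0    0
  a   0    0    1    1    1
  c   0    1    1    1    1
  a   0    1    2    2    2
  c   0    1    2    2    2
LCS length = dp[4][4] = 2

2


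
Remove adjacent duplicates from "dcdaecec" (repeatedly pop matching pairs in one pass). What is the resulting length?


Input: dcdaecec
Stack-based adjacent duplicate removal:
  Read 'd': push. Stack: d
  Read 'c': push. Stack: dc
  Read 'd': push. Stack: dcd
  Read 'a': push. Stack: dcda
  Read 'e': push. Stack: dcdae
  Read 'c': push. Stack: dcdaec
  Read 'e': push. Stack: dcdaece
  Read 'c': push. Stack: dcdaecec
Final stack: "dcdaecec" (length 8)

8


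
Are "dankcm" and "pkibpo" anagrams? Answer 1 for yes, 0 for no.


Strings: "dankcm", "pkibpo"
Sorted first:  acdkmn
Sorted second: bikopp
Differ at position 0: 'a' vs 'b' => not anagrams

0


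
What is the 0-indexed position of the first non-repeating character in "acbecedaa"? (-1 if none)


Input: acbecedaa
Character frequencies:
  'a': 3
  'b': 1
  'c': 2
  'd': 1
  'e': 2
Scanning left to right for freq == 1:
  Position 0 ('a'): freq=3, skip
  Position 1 ('c'): freq=2, skip
  Position 2 ('b'): unique! => answer = 2

2


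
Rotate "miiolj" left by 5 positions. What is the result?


Input: "miiolj", rotate left by 5
First 5 characters: "miiol"
Remaining characters: "j"
Concatenate remaining + first: "j" + "miiol" = "jmiiol"

jmiiol


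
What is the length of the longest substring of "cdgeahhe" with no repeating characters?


Input: "cdgeahhe"
Sliding window (track last position of each char):
  Position 0 ('c'): window [0,0] length 1 -- new best
  Position 1 ('d'): window [0,1] length 2 -- new best
  Position 2 ('g'): window [0,2] length 3 -- new best
  Position 3 ('e'): window [0,3] length 4 -- new best
  Position 4 ('a'): window [0,4] length 5 -- new best
  Position 5 ('h'): window [0,5] length 6 -- new best
  Position 6 ('h'): repeat (last at 5), move window start to 6
  Position 6 ('h'): window [6,6] length 1
  Position 7 ('e'): window [6,7] length 2
Longest substring with no repeats: "cdgeah" with length 6

6


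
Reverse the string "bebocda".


Input: bebocda
Reading characters right to left:
  Position 6: 'a'
  Position 5: 'd'
  Position 4: 'c'
  Position 3: 'o'
  Position 2: 'b'
  Position 1: 'e'
  Position 0: 'b'
Reversed: adcobeb

adcobeb


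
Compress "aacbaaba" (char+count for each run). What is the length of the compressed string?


Input: aacbaaba
Runs:
  'a' x 2 => "a2"
  'c' x 1 => "c1"
  'b' x 1 => "b1"
  'a' x 2 => "a2"
  'b' x 1 => "b1"
  'a' x 1 => "a1"
Compressed: "a2c1b1a2b1a1"
Compressed length: 12

12


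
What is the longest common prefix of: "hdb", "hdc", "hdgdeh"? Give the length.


Words: hdb, hdc, hdgdeh
  Position 0: all 'h' => match
  Position 1: all 'd' => match
  Position 2: ('b', 'c', 'g') => mismatch, stop
LCP = "hd" (length 2)

2


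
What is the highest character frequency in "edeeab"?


Input: edeeab
Character counts:
  'a': 1
  'b': 1
  'd': 1
  'e': 3
Maximum frequency: 3

3


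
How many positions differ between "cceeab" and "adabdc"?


Comparing "cceeab" and "adabdc" position by position:
  Position 0: 'c' vs 'a' => DIFFER
  Position 1: 'c' vs 'd' => DIFFER
  Position 2: 'e' vs 'a' => DIFFER
  Position 3: 'e' vs 'b' => DIFFER
  Position 4: 'a' vs 'd' => DIFFER
  Position 5: 'b' vs 'c' => DIFFER
Positions that differ: 6

6


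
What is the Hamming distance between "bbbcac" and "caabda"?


Comparing "bbbcac" and "caabda" position by position:
  Position 0: 'b' vs 'c' => differ
  Position 1: 'b' vs 'a' => differ
  Position 2: 'b' vs 'a' => differ
  Position 3: 'c' vs 'b' => differ
  Position 4: 'a' vs 'd' => differ
  Position 5: 'c' vs 'a' => differ
Total differences (Hamming distance): 6

6


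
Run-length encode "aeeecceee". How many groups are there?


Input: aeeecceee
Scanning for consecutive runs:
  Group 1: 'a' x 1 (positions 0-0)
  Group 2: 'e' x 3 (positions 1-3)
  Group 3: 'c' x 2 (positions 4-5)
  Group 4: 'e' x 3 (positions 6-8)
Total groups: 4

4


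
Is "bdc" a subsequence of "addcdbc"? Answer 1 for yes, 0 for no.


Check if "bdc" is a subsequence of "addcdbc"
Greedy scan:
  Position 0 ('a'): no match needed
  Position 1 ('d'): no match needed
  Position 2 ('d'): no match needed
  Position 3 ('c'): no match needed
  Position 4 ('d'): no match needed
  Position 5 ('b'): matches sub[0] = 'b'
  Position 6 ('c'): no match needed
Only matched 1/3 characters => not a subsequence

0


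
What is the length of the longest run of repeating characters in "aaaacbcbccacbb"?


Input: "aaaacbcbccacbb"
Scanning for longest run:
  Position 1 ('a'): continues run of 'a', length=2
  Position 2 ('a'): continues run of 'a', length=3
  Position 3 ('a'): continues run of 'a', length=4
  Position 4 ('c'): new char, reset run to 1
  Position 5 ('b'): new char, reset run to 1
  Position 6 ('c'): new char, reset run to 1
  Position 7 ('b'): new char, reset run to 1
  Position 8 ('c'): new char, reset run to 1
  Position 9 ('c'): continues run of 'c', length=2
  Position 10 ('a'): new char, reset run to 1
  Position 11 ('c'): new char, reset run to 1
  Position 12 ('b'): new char, reset run to 1
  Position 13 ('b'): continues run of 'b', length=2
Longest run: 'a' with length 4

4


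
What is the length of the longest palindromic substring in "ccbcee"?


Input: "ccbcee"
Checking substrings for palindromes:
  [1:4] "cbc" (len 3) => palindrome
  [0:2] "cc" (len 2) => palindrome
  [4:6] "ee" (len 2) => palindrome
Longest palindromic substring: "cbc" with length 3

3


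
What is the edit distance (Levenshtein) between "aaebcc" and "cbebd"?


Computing edit distance: "aaebcc" -> "cbebd"
DP table:
           c    b    e    b    d
      0    1    2    3    4    5
  a   1    1    2    3    4    5
  a   2    2    2    3    4    5
  e   3    3    3    2    3    4
  b   4    4    3    3    2    3
  c   5    4    4    4    3    3
  c   6    5    5    5    4    4
Edit distance = dp[6][5] = 4

4


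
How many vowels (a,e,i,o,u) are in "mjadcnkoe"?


Input: mjadcnkoe
Checking each character:
  'm' at position 0: consonant
  'j' at position 1: consonant
  'a' at position 2: vowel (running total: 1)
  'd' at position 3: consonant
  'c' at position 4: consonant
  'n' at position 5: consonant
  'k' at position 6: consonant
  'o' at position 7: vowel (running total: 2)
  'e' at position 8: vowel (running total: 3)
Total vowels: 3

3


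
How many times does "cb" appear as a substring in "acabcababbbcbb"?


Searching for "cb" in "acabcababbbcbb"
Scanning each position:
  Position 0: "ac" => no
  Position 1: "ca" => no
  Position 2: "ab" => no
  Position 3: "bc" => no
  Position 4: "ca" => no
  Position 5: "ab" => no
  Position 6: "ba" => no
  Position 7: "ab" => no
  Position 8: "bb" => no
  Position 9: "bb" => no
  Position 10: "bc" => no
  Position 11: "cb" => MATCH
  Position 12: "bb" => no
Total occurrences: 1

1


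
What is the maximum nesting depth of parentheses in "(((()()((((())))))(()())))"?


Input: "(((()()((((())))))(()())))"
Tracking depth:
  Position 0 '(': depth becomes 1
  Position 1 '(': depth becomes 2
  Position 2 '(': depth becomes 3
  Position 3 '(': depth becomes 4
  Position 4 ')': depth becomes 3
  Position 5 '(': depth becomes 4
  Position 6 ')': depth becomes 3
  Position 7 '(': depth becomes 4
  Position 8 '(': depth becomes 5
  Position 9 '(': depth becomes 6
  Position 10 '(': depth becomes 7
  Position 11 '(': depth becomes 8
  Position 12 ')': depth becomes 7
  Position 13 ')': depth becomes 6
  Position 14 ')': depth becomes 5
  Position 15 ')': depth becomes 4
  Position 16 ')': depth becomes 3
  Position 17 ')': depth becomes 2
  Position 18 '(': depth becomes 3
  Position 19 '(': depth becomes 4
  Position 20 ')': depth becomes 3
  Position 21 '(': depth becomes 4
  Position 22 ')': depth becomes 3
  Position 23 ')': depth becomes 2
  Position 24 ')': depth becomes 1
  Position 25 ')': depth becomes 0
Maximum depth reached: 8

8


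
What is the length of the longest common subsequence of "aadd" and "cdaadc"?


LCS of "aadd" and "cdaadc"
DP table:
           c    d    a    a    d    c
      0    0    0    0    0    0    0
  a   0    0    0    1    1    1    1
  a   0    0    0    1    2    2    2
  d   0    0    1    1    2    3    3
  d   0    0    1    1    2    3    3
LCS length = dp[4][6] = 3

3


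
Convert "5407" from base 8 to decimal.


Input: "5407" in base 8
Positional expansion:
  Digit '5' (value 5) x 8^3 = 2560
  Digit '4' (value 4) x 8^2 = 256
  Digit '0' (value 0) x 8^1 = 0
  Digit '7' (value 7) x 8^0 = 7
Sum = 2823

2823


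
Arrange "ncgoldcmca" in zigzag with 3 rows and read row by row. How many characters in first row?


Zigzag "ncgoldcmca" into 3 rows:
Placing characters:
  'n' => row 0
  'c' => row 1
  'g' => row 2
  'o' => row 1
  'l' => row 0
  'd' => row 1
  'c' => row 2
  'm' => row 1
  'c' => row 0
  'a' => row 1
Rows:
  Row 0: "nlc"
  Row 1: "codma"
  Row 2: "gc"
First row length: 3

3


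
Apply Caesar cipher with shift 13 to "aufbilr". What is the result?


Caesar cipher: shift "aufbilr" by 13
  'a' (pos 0) + 13 = pos 13 = 'n'
  'u' (pos 20) + 13 = pos 7 = 'h'
  'f' (pos 5) + 13 = pos 18 = 's'
  'b' (pos 1) + 13 = pos 14 = 'o'
  'i' (pos 8) + 13 = pos 21 = 'v'
  'l' (pos 11) + 13 = pos 24 = 'y'
  'r' (pos 17) + 13 = pos 4 = 'e'
Result: nhsovye

nhsovye


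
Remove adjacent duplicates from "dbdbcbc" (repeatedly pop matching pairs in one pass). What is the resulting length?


Input: dbdbcbc
Stack-based adjacent duplicate removal:
  Read 'd': push. Stack: d
  Read 'b': push. Stack: db
  Read 'd': push. Stack: dbd
  Read 'b': push. Stack: dbdb
  Read 'c': push. Stack: dbdbc
  Read 'b': push. Stack: dbdbcb
  Read 'c': push. Stack: dbdbcbc
Final stack: "dbdbcbc" (length 7)

7


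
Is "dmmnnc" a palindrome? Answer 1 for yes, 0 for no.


Input: dmmnnc
Reversed: cnnmmd
  Compare pos 0 ('d') with pos 5 ('c'): MISMATCH
  Compare pos 1 ('m') with pos 4 ('n'): MISMATCH
  Compare pos 2 ('m') with pos 3 ('n'): MISMATCH
Result: not a palindrome

0


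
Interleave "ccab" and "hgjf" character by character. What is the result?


Interleaving "ccab" and "hgjf":
  Position 0: 'c' from first, 'h' from second => "ch"
  Position 1: 'c' from first, 'g' from second => "cg"
  Position 2: 'a' from first, 'j' from second => "aj"
  Position 3: 'b' from first, 'f' from second => "bf"
Result: chcgajbf

chcgajbf


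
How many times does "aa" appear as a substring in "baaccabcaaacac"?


Searching for "aa" in "baaccabcaaacac"
Scanning each position:
  Position 0: "ba" => no
  Position 1: "aa" => MATCH
  Position 2: "ac" => no
  Position 3: "cc" => no
  Position 4: "ca" => no
  Position 5: "ab" => no
  Position 6: "bc" => no
  Position 7: "ca" => no
  Position 8: "aa" => MATCH
  Position 9: "aa" => MATCH
  Position 10: "ac" => no
  Position 11: "ca" => no
  Position 12: "ac" => no
Total occurrences: 3

3


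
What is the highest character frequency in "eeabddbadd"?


Input: eeabddbadd
Character counts:
  'a': 2
  'b': 2
  'd': 4
  'e': 2
Maximum frequency: 4

4


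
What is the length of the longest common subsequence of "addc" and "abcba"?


LCS of "addc" and "abcba"
DP table:
           a    b    c    b    a
      0    0    0    0    0    0
  a   0    1    1    1    1    1
  d   0    1    1    1    1    1
  d   0    1    1    1    1    1
  c   0    1    1    2    2    2
LCS length = dp[4][5] = 2

2


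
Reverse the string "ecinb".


Input: ecinb
Reading characters right to left:
  Position 4: 'b'
  Position 3: 'n'
  Position 2: 'i'
  Position 1: 'c'
  Position 0: 'e'
Reversed: bnice

bnice


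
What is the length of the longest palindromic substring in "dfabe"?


Input: "dfabe"
Checking substrings for palindromes:
  No multi-char palindromic substrings found
Longest palindromic substring: "d" with length 1

1


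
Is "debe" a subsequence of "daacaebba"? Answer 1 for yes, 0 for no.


Check if "debe" is a subsequence of "daacaebba"
Greedy scan:
  Position 0 ('d'): matches sub[0] = 'd'
  Position 1 ('a'): no match needed
  Position 2 ('a'): no match needed
  Position 3 ('c'): no match needed
  Position 4 ('a'): no match needed
  Position 5 ('e'): matches sub[1] = 'e'
  Position 6 ('b'): matches sub[2] = 'b'
  Position 7 ('b'): no match needed
  Position 8 ('a'): no match needed
Only matched 3/4 characters => not a subsequence

0


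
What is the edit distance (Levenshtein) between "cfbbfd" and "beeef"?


Computing edit distance: "cfbbfd" -> "beeef"
DP table:
           b    e    e    e    f
      0    1    2    3    4    5
  c   1    1    2    3    4    5
  f   2    2    2    3    4    4
  b   3    2    3    3    4    5
  b   4    3    3    4    4    5
  f   5    4    4    4    5    4
  d   6    5    5    5    5    5
Edit distance = dp[6][5] = 5

5


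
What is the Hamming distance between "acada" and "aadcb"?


Comparing "acada" and "aadcb" position by position:
  Position 0: 'a' vs 'a' => same
  Position 1: 'c' vs 'a' => differ
  Position 2: 'a' vs 'd' => differ
  Position 3: 'd' vs 'c' => differ
  Position 4: 'a' vs 'b' => differ
Total differences (Hamming distance): 4

4


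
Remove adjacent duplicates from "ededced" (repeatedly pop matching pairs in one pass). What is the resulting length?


Input: ededced
Stack-based adjacent duplicate removal:
  Read 'e': push. Stack: e
  Read 'd': push. Stack: ed
  Read 'e': push. Stack: ede
  Read 'd': push. Stack: eded
  Read 'c': push. Stack: ededc
  Read 'e': push. Stack: ededce
  Read 'd': push. Stack: ededced
Final stack: "ededced" (length 7)

7


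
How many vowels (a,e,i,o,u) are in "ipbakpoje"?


Input: ipbakpoje
Checking each character:
  'i' at position 0: vowel (running total: 1)
  'p' at position 1: consonant
  'b' at position 2: consonant
  'a' at position 3: vowel (running total: 2)
  'k' at position 4: consonant
  'p' at position 5: consonant
  'o' at position 6: vowel (running total: 3)
  'j' at position 7: consonant
  'e' at position 8: vowel (running total: 4)
Total vowels: 4

4


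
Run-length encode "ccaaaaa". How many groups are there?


Input: ccaaaaa
Scanning for consecutive runs:
  Group 1: 'c' x 2 (positions 0-1)
  Group 2: 'a' x 5 (positions 2-6)
Total groups: 2

2


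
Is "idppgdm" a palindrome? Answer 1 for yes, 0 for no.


Input: idppgdm
Reversed: mdgppdi
  Compare pos 0 ('i') with pos 6 ('m'): MISMATCH
  Compare pos 1 ('d') with pos 5 ('d'): match
  Compare pos 2 ('p') with pos 4 ('g'): MISMATCH
Result: not a palindrome

0


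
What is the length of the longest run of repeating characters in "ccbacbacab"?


Input: "ccbacbacab"
Scanning for longest run:
  Position 1 ('c'): continues run of 'c', length=2
  Position 2 ('b'): new char, reset run to 1
  Position 3 ('a'): new char, reset run to 1
  Position 4 ('c'): new char, reset run to 1
  Position 5 ('b'): new char, reset run to 1
  Position 6 ('a'): new char, reset run to 1
  Position 7 ('c'): new char, reset run to 1
  Position 8 ('a'): new char, reset run to 1
  Position 9 ('b'): new char, reset run to 1
Longest run: 'c' with length 2

2


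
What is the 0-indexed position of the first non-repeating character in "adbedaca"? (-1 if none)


Input: adbedaca
Character frequencies:
  'a': 3
  'b': 1
  'c': 1
  'd': 2
  'e': 1
Scanning left to right for freq == 1:
  Position 0 ('a'): freq=3, skip
  Position 1 ('d'): freq=2, skip
  Position 2 ('b'): unique! => answer = 2

2


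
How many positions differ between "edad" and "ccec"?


Comparing "edad" and "ccec" position by position:
  Position 0: 'e' vs 'c' => DIFFER
  Position 1: 'd' vs 'c' => DIFFER
  Position 2: 'a' vs 'e' => DIFFER
  Position 3: 'd' vs 'c' => DIFFER
Positions that differ: 4

4


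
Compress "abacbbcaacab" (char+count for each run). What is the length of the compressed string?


Input: abacbbcaacab
Runs:
  'a' x 1 => "a1"
  'b' x 1 => "b1"
  'a' x 1 => "a1"
  'c' x 1 => "c1"
  'b' x 2 => "b2"
  'c' x 1 => "c1"
  'a' x 2 => "a2"
  'c' x 1 => "c1"
  'a' x 1 => "a1"
  'b' x 1 => "b1"
Compressed: "a1b1a1c1b2c1a2c1a1b1"
Compressed length: 20

20


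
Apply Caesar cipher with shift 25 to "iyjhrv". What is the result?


Caesar cipher: shift "iyjhrv" by 25
  'i' (pos 8) + 25 = pos 7 = 'h'
  'y' (pos 24) + 25 = pos 23 = 'x'
  'j' (pos 9) + 25 = pos 8 = 'i'
  'h' (pos 7) + 25 = pos 6 = 'g'
  'r' (pos 17) + 25 = pos 16 = 'q'
  'v' (pos 21) + 25 = pos 20 = 'u'
Result: hxigqu

hxigqu


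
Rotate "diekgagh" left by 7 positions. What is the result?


Input: "diekgagh", rotate left by 7
First 7 characters: "diekgag"
Remaining characters: "h"
Concatenate remaining + first: "h" + "diekgag" = "hdiekgag"

hdiekgag


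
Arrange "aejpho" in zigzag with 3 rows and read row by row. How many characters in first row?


Zigzag "aejpho" into 3 rows:
Placing characters:
  'a' => row 0
  'e' => row 1
  'j' => row 2
  'p' => row 1
  'h' => row 0
  'o' => row 1
Rows:
  Row 0: "ah"
  Row 1: "epo"
  Row 2: "j"
First row length: 2

2


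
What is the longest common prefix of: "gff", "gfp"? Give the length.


Words: gff, gfp
  Position 0: all 'g' => match
  Position 1: all 'f' => match
  Position 2: ('f', 'p') => mismatch, stop
LCP = "gf" (length 2)

2


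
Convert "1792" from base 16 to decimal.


Input: "1792" in base 16
Positional expansion:
  Digit '1' (value 1) x 16^3 = 4096
  Digit '7' (value 7) x 16^2 = 1792
  Digit '9' (value 9) x 16^1 = 144
  Digit '2' (value 2) x 16^0 = 2
Sum = 6034

6034


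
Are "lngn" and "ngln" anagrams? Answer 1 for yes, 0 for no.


Strings: "lngn", "ngln"
Sorted first:  glnn
Sorted second: glnn
Sorted forms match => anagrams

1


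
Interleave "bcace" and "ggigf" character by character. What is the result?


Interleaving "bcace" and "ggigf":
  Position 0: 'b' from first, 'g' from second => "bg"
  Position 1: 'c' from first, 'g' from second => "cg"
  Position 2: 'a' from first, 'i' from second => "ai"
  Position 3: 'c' from first, 'g' from second => "cg"
  Position 4: 'e' from first, 'f' from second => "ef"
Result: bgcgaicgef

bgcgaicgef


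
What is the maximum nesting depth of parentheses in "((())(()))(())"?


Input: "((())(()))(())"
Tracking depth:
  Position 0 '(': depth becomes 1
  Position 1 '(': depth becomes 2
  Position 2 '(': depth becomes 3
  Position 3 ')': depth becomes 2
  Position 4 ')': depth becomes 1
  Position 5 '(': depth becomes 2
  Position 6 '(': depth becomes 3
  Position 7 ')': depth becomes 2
  Position 8 ')': depth becomes 1
  Position 9 ')': depth becomes 0
  Position 10 '(': depth becomes 1
  Position 11 '(': depth becomes 2
  Position 12 ')': depth becomes 1
  Position 13 ')': depth becomes 0
Maximum depth reached: 3

3


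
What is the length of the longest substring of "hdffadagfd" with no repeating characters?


Input: "hdffadagfd"
Sliding window (track last position of each char):
  Position 0 ('h'): window [0,0] length 1 -- new best
  Position 1 ('d'): window [0,1] length 2 -- new best
  Position 2 ('f'): window [0,2] length 3 -- new best
  Position 3 ('f'): repeat (last at 2), move window start to 3
  Position 3 ('f'): window [3,3] length 1
  Position 4 ('a'): window [3,4] length 2
  Position 5 ('d'): window [3,5] length 3
  Position 6 ('a'): repeat (last at 4), move window start to 5
  Position 6 ('a'): window [5,6] length 2
  Position 7 ('g'): window [5,7] length 3
  Position 8 ('f'): window [5,8] length 4 -- new best
  Position 9 ('d'): repeat (last at 5), move window start to 6
  Position 9 ('d'): window [6,9] length 4
Longest substring with no repeats: "dagf" with length 4

4


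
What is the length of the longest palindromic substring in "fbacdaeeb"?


Input: "fbacdaeeb"
Checking substrings for palindromes:
  [6:8] "ee" (len 2) => palindrome
Longest palindromic substring: "ee" with length 2

2


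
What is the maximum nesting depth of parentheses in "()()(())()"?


Input: "()()(())()"
Tracking depth:
  Position 0 '(': depth becomes 1
  Position 1 ')': depth becomes 0
  Position 2 '(': depth becomes 1
  Position 3 ')': depth becomes 0
  Position 4 '(': depth becomes 1
  Position 5 '(': depth becomes 2
  Position 6 ')': depth becomes 1
  Position 7 ')': depth becomes 0
  Position 8 '(': depth becomes 1
  Position 9 ')': depth becomes 0
Maximum depth reached: 2

2


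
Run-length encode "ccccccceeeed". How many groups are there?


Input: ccccccceeeed
Scanning for consecutive runs:
  Group 1: 'c' x 7 (positions 0-6)
  Group 2: 'e' x 4 (positions 7-10)
  Group 3: 'd' x 1 (positions 11-11)
Total groups: 3

3


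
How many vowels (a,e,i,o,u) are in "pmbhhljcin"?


Input: pmbhhljcin
Checking each character:
  'p' at position 0: consonant
  'm' at position 1: consonant
  'b' at position 2: consonant
  'h' at position 3: consonant
  'h' at position 4: consonant
  'l' at position 5: consonant
  'j' at position 6: consonant
  'c' at position 7: consonant
  'i' at position 8: vowel (running total: 1)
  'n' at position 9: consonant
Total vowels: 1

1


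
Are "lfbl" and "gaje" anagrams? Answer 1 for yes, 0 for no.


Strings: "lfbl", "gaje"
Sorted first:  bfll
Sorted second: aegj
Differ at position 0: 'b' vs 'a' => not anagrams

0


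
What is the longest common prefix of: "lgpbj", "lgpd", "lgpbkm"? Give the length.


Words: lgpbj, lgpd, lgpbkm
  Position 0: all 'l' => match
  Position 1: all 'g' => match
  Position 2: all 'p' => match
  Position 3: ('b', 'd', 'b') => mismatch, stop
LCP = "lgp" (length 3)

3


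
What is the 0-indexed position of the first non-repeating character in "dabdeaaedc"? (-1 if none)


Input: dabdeaaedc
Character frequencies:
  'a': 3
  'b': 1
  'c': 1
  'd': 3
  'e': 2
Scanning left to right for freq == 1:
  Position 0 ('d'): freq=3, skip
  Position 1 ('a'): freq=3, skip
  Position 2 ('b'): unique! => answer = 2

2


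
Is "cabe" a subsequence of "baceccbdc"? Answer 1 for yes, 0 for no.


Check if "cabe" is a subsequence of "baceccbdc"
Greedy scan:
  Position 0 ('b'): no match needed
  Position 1 ('a'): no match needed
  Position 2 ('c'): matches sub[0] = 'c'
  Position 3 ('e'): no match needed
  Position 4 ('c'): no match needed
  Position 5 ('c'): no match needed
  Position 6 ('b'): no match needed
  Position 7 ('d'): no match needed
  Position 8 ('c'): no match needed
Only matched 1/4 characters => not a subsequence

0


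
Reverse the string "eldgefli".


Input: eldgefli
Reading characters right to left:
  Position 7: 'i'
  Position 6: 'l'
  Position 5: 'f'
  Position 4: 'e'
  Position 3: 'g'
  Position 2: 'd'
  Position 1: 'l'
  Position 0: 'e'
Reversed: ilfegdle

ilfegdle


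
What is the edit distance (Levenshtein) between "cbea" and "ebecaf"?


Computing edit distance: "cbea" -> "ebecaf"
DP table:
           e    b    e    c    a    f
      0    1    2    3    4    5    6
  c   1    1    2    3    3    4    5
  b   2    2    1    2    3    4    5
  e   3    2    2    1    2    3    4
  a   4    3    3    2    2    2    3
Edit distance = dp[4][6] = 3

3


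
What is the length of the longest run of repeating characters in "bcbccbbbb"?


Input: "bcbccbbbb"
Scanning for longest run:
  Position 1 ('c'): new char, reset run to 1
  Position 2 ('b'): new char, reset run to 1
  Position 3 ('c'): new char, reset run to 1
  Position 4 ('c'): continues run of 'c', length=2
  Position 5 ('b'): new char, reset run to 1
  Position 6 ('b'): continues run of 'b', length=2
  Position 7 ('b'): continues run of 'b', length=3
  Position 8 ('b'): continues run of 'b', length=4
Longest run: 'b' with length 4

4


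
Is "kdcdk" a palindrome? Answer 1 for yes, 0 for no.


Input: kdcdk
Reversed: kdcdk
  Compare pos 0 ('k') with pos 4 ('k'): match
  Compare pos 1 ('d') with pos 3 ('d'): match
Result: palindrome

1


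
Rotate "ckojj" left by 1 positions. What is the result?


Input: "ckojj", rotate left by 1
First 1 characters: "c"
Remaining characters: "kojj"
Concatenate remaining + first: "kojj" + "c" = "kojjc"

kojjc


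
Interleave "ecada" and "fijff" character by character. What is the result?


Interleaving "ecada" and "fijff":
  Position 0: 'e' from first, 'f' from second => "ef"
  Position 1: 'c' from first, 'i' from second => "ci"
  Position 2: 'a' from first, 'j' from second => "aj"
  Position 3: 'd' from first, 'f' from second => "df"
  Position 4: 'a' from first, 'f' from second => "af"
Result: efciajdfaf

efciajdfaf


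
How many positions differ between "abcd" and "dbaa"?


Comparing "abcd" and "dbaa" position by position:
  Position 0: 'a' vs 'd' => DIFFER
  Position 1: 'b' vs 'b' => same
  Position 2: 'c' vs 'a' => DIFFER
  Position 3: 'd' vs 'a' => DIFFER
Positions that differ: 3

3


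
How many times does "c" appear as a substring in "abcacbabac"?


Searching for "c" in "abcacbabac"
Scanning each position:
  Position 0: "a" => no
  Position 1: "b" => no
  Position 2: "c" => MATCH
  Position 3: "a" => no
  Position 4: "c" => MATCH
  Position 5: "b" => no
  Position 6: "a" => no
  Position 7: "b" => no
  Position 8: "a" => no
  Position 9: "c" => MATCH
Total occurrences: 3

3
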